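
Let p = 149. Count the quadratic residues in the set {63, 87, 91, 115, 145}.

(63/149) = +1 → QR.
(87/149) = -1 → non-residue.
(91/149) = -1 → non-residue.
(115/149) = -1 → non-residue.
(145/149) = +1 → QR.
Total quadratic residues among the 5: 2.

2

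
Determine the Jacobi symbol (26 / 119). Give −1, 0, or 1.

Pull out 2: since 119 ≡ 7 (mod 8), (2/119) = +1.
Reciprocity: 13 ≡ 1 and 119 ≡ 3 (mod 4), so (13/119) = +(119/13).
Reduce top mod 13: now compute (2/13).
Pull out 2: since 13 ≡ 5 (mod 8), (2/13) = -1.
Reached (1/13) = 1. Collecting the sign flips along the way, the symbol is -1.

-1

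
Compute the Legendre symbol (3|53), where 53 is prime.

-1

Reciprocity: 3 ≡ 3 and 53 ≡ 1 (mod 4), so (3/53) = +(53/3).
Reduce top mod 3: now compute (2/3).
Pull out 2: since 3 ≡ 3 (mod 8), (2/3) = -1.
Reached (1/3) = 1. Collecting the sign flips along the way, the symbol is -1.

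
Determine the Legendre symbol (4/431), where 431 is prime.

1

Euler's criterion: (4/431) ≡ 4^215 (mod 431).
4^2 ≡ 16 (mod 431)
4^4 ≡ 256 (mod 431)
4^8 ≡ 24 (mod 431)
4^16 ≡ 145 (mod 431)
4^32 ≡ 337 (mod 431)
4^64 ≡ 216 (mod 431)
4^128 ≡ 108 (mod 431)
4^215 = 4^(128+64+16+4+2+1) ≡ 1 (mod 431).
Result is 1, so (4/431) = 1.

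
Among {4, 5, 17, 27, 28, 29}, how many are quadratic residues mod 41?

(4/41) = +1 → QR.
(5/41) = +1 → QR.
(17/41) = -1 → non-residue.
(27/41) = -1 → non-residue.
(28/41) = -1 → non-residue.
(29/41) = -1 → non-residue.
Total quadratic residues among the 6: 2.

2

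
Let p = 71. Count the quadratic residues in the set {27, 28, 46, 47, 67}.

(27/71) = +1 → QR.
(28/71) = -1 → non-residue.
(46/71) = -1 → non-residue.
(47/71) = -1 → non-residue.
(67/71) = -1 → non-residue.
Total quadratic residues among the 5: 1.

1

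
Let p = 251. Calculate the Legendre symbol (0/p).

0

Top reduces to 0: gcd > 1, so the symbol is 0.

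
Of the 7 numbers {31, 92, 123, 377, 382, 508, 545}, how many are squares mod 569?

(31/569) = -1 → non-residue.
(92/569) = -1 → non-residue.
(123/569) = -1 → non-residue.
(377/569) = -1 → non-residue.
(382/569) = -1 → non-residue.
(508/569) = +1 → QR.
(545/569) = -1 → non-residue.
Total quadratic residues among the 7: 1.

1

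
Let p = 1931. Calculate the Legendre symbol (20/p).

Pull out 2^2: since 1931 ≡ 3 (mod 8), (2/1931) = -1, so (2/1931)^2 = +1.
Reciprocity: 5 ≡ 1 and 1931 ≡ 3 (mod 4), so (5/1931) = +(1931/5).
Reduce top mod 5: now compute (1/5).
Reached (1/5) = 1. Collecting the sign flips along the way, the symbol is +1.

1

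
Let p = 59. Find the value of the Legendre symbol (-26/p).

-1

First reduce: -26 ≡ 33 (mod 59).
Reciprocity: 33 ≡ 1 and 59 ≡ 3 (mod 4), so (33/59) = +(59/33).
Reduce top mod 33: now compute (26/33).
Pull out 2: since 33 ≡ 1 (mod 8), (2/33) = +1.
Reciprocity: 13 ≡ 1 and 33 ≡ 1 (mod 4), so (13/33) = +(33/13).
Reduce top mod 13: now compute (7/13).
Reciprocity: 7 ≡ 3 and 13 ≡ 1 (mod 4), so (7/13) = +(13/7).
Reduce top mod 7: now compute (6/7).
Pull out 2: since 7 ≡ 7 (mod 8), (2/7) = +1.
Reciprocity: 3 ≡ 3 and 7 ≡ 3 (mod 4), so (3/7) = −(7/3).
Reduce top mod 3: now compute (1/3).
Reached (1/3) = 1. Collecting the sign flips along the way, the symbol is -1.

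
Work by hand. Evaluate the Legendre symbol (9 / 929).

1

Reciprocity: 9 ≡ 1 and 929 ≡ 1 (mod 4), so (9/929) = +(929/9).
Reduce top mod 9: now compute (2/9).
Pull out 2: since 9 ≡ 1 (mod 8), (2/9) = +1.
Reached (1/9) = 1. Collecting the sign flips along the way, the symbol is +1.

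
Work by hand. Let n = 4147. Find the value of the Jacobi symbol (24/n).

Pull out 2^3: since 4147 ≡ 3 (mod 8), (2/4147) = -1, so (2/4147)^3 = -1.
Reciprocity: 3 ≡ 3 and 4147 ≡ 3 (mod 4), so (3/4147) = −(4147/3).
Reduce top mod 3: now compute (1/3).
Reached (1/3) = 1. Collecting the sign flips along the way, the symbol is +1.

1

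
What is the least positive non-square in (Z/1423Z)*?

(2/1423) = +1, so 2 is a residue.
(3/1423) = −1, so 3 is the smallest positive non-residue mod 1423.

3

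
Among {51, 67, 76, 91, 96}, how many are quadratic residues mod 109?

0

(51/109) = -1 → non-residue.
(67/109) = -1 → non-residue.
(76/109) = -1 → non-residue.
(91/109) = -1 → non-residue.
(96/109) = -1 → non-residue.
Total quadratic residues among the 5: 0.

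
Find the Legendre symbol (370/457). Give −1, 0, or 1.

1

Euler's criterion: (370/457) ≡ 370^228 (mod 457).
370^2 ≡ 257 (mod 457)
370^4 ≡ 241 (mod 457)
370^8 ≡ 42 (mod 457)
370^16 ≡ 393 (mod 457)
370^32 ≡ 440 (mod 457)
370^64 ≡ 289 (mod 457)
370^128 ≡ 347 (mod 457)
370^228 = 370^(128+64+32+4) ≡ 1 (mod 457).
Result is 1, so (370/457) = 1.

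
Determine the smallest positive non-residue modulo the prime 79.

3

(2/79) = +1, so 2 is a residue.
(3/79) = −1, so 3 is the smallest positive non-residue mod 79.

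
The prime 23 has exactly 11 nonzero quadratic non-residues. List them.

5 7 10 11 14 15 17 19 20 21 22

Square k = 1,…,11 (k and 23−k give the same square):
1²=1, 2²=4, 3²=9, 4²=16, 5²≡2, 6²≡13, 7²≡3, 8²≡18, 9²≡12, 10²≡8, 11²≡6 (mod 23).
The residues are {1, 2, 3, 4, 6, 8, 9, 12, 13, 16, 18}; the non-residues are the remaining 11 nonzero classes.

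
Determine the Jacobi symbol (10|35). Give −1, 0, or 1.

0

Pull out 2: since 35 ≡ 3 (mod 8), (2/35) = -1.
Reciprocity: 5 ≡ 1 and 35 ≡ 3 (mod 4), so (5/35) = +(35/5).
Reduce top mod 5: now compute (0/5).
Top reduces to 0: gcd > 1, so the symbol is 0.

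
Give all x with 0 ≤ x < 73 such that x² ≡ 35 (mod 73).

73 ≡ 1 (mod 4), so we find a root by search.
Trying successive values, 20² = 400 ≡ 35 (mod 73). The other root is 73 − 20 = 53.

20, 53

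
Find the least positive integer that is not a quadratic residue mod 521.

(2/521) = +1, so 2 is a residue.
(3/521) = −1, so 3 is the smallest positive non-residue mod 521.

3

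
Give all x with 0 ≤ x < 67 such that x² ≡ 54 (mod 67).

11, 56

Since 67 ≡ 3 (mod 4), a square root of 54 is 54^((67+1)/4) = 54^17 mod 67.
Repeated squaring: 54^2≡35, 54^4≡19, 54^8≡26, 54^16≡6 (mod 67).
54^17 = 54^(16+1) ≡ 56 (mod 67).
Check: 56² = 3136 ≡ 54 (mod 67). The two roots are 11 and 56.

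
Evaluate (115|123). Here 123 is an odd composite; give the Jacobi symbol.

1

Reciprocity: 115 ≡ 3 and 123 ≡ 3 (mod 4), so (115/123) = −(123/115).
Reduce top mod 115: now compute (8/115).
Pull out 2^3: since 115 ≡ 3 (mod 8), (2/115) = -1, so (2/115)^3 = -1.
Reached (1/115) = 1. Collecting the sign flips along the way, the symbol is +1.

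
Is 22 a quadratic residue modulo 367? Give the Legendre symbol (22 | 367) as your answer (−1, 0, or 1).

-1

Euler's criterion: (22/367) ≡ 22^183 (mod 367).
22^2 ≡ 117 (mod 367)
22^4 ≡ 110 (mod 367)
22^8 ≡ 356 (mod 367)
22^16 ≡ 121 (mod 367)
22^32 ≡ 328 (mod 367)
22^64 ≡ 53 (mod 367)
22^128 ≡ 240 (mod 367)
22^183 = 22^(128+32+16+4+2+1) ≡ 366 (mod 367).
Result is 366 ≡ −1, so (22/367) = −1.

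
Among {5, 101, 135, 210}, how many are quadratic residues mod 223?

3

(5/223) = -1 → non-residue.
(101/223) = +1 → QR.
(135/223) = +1 → QR.
(210/223) = +1 → QR.
Total quadratic residues among the 4: 3.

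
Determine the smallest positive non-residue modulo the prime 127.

(2/127) = +1, so 2 is a residue.
(3/127) = −1, so 3 is the smallest positive non-residue mod 127.

3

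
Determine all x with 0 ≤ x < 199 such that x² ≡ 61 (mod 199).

85, 114

Since 199 ≡ 3 (mod 4), a square root of 61 is 61^((199+1)/4) = 61^50 mod 199.
Repeated squaring: 61^2≡139, 61^4≡18, 61^8≡125, 61^16≡103, 61^32≡62 (mod 199).
61^50 = 61^(32+16+2) ≡ 114 (mod 199).
Check: 114² = 12996 ≡ 61 (mod 199). The two roots are 85 and 114.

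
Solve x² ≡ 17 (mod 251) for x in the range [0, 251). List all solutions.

Since 251 ≡ 3 (mod 4), a square root of 17 is 17^((251+1)/4) = 17^63 mod 251.
Repeated squaring: 17^2≡38, 17^4≡189, 17^8≡79, 17^16≡217, 17^32≡152 (mod 251).
17^63 = 17^(32+16+8+4+2+1) ≡ 45 (mod 251).
Check: 45² = 2025 ≡ 17 (mod 251). The two roots are 45 and 206.

45, 206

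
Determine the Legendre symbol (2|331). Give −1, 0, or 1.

Pull out 2: since 331 ≡ 3 (mod 8), (2/331) = -1.
Reached (1/331) = 1. Collecting the sign flips along the way, the symbol is -1.

-1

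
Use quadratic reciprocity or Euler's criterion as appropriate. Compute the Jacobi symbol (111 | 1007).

-1

Reciprocity: 111 ≡ 3 and 1007 ≡ 3 (mod 4), so (111/1007) = −(1007/111).
Reduce top mod 111: now compute (8/111).
Pull out 2^3: since 111 ≡ 7 (mod 8), (2/111) = +1, so (2/111)^3 = +1.
Reached (1/111) = 1. Collecting the sign flips along the way, the symbol is -1.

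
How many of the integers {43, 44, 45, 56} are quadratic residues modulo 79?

(43/79) = -1 → non-residue.
(44/79) = +1 → QR.
(45/79) = +1 → QR.
(56/79) = -1 → non-residue.
Total quadratic residues among the 4: 2.

2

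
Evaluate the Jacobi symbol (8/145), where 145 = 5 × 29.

Pull out 2^3: since 145 ≡ 1 (mod 8), (2/145) = +1, so (2/145)^3 = +1.
Reached (1/145) = 1. Collecting the sign flips along the way, the symbol is +1.

1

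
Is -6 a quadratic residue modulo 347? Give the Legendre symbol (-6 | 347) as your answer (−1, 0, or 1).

First reduce: -6 ≡ 341 (mod 347).
Reciprocity: 341 ≡ 1 and 347 ≡ 3 (mod 4), so (341/347) = +(347/341).
Reduce top mod 341: now compute (6/341).
Pull out 2: since 341 ≡ 5 (mod 8), (2/341) = -1.
Reciprocity: 3 ≡ 3 and 341 ≡ 1 (mod 4), so (3/341) = +(341/3).
Reduce top mod 3: now compute (2/3).
Pull out 2: since 3 ≡ 3 (mod 8), (2/3) = -1.
Reached (1/3) = 1. Collecting the sign flips along the way, the symbol is +1.

1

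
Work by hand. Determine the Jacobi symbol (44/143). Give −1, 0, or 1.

Pull out 2^2: since 143 ≡ 7 (mod 8), (2/143) = +1, so (2/143)^2 = +1.
Reciprocity: 11 ≡ 3 and 143 ≡ 3 (mod 4), so (11/143) = −(143/11).
Reduce top mod 11: now compute (0/11).
Top reduces to 0: gcd > 1, so the symbol is 0.

0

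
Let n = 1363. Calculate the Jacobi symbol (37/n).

-1

Reciprocity: 37 ≡ 1 and 1363 ≡ 3 (mod 4), so (37/1363) = +(1363/37).
Reduce top mod 37: now compute (31/37).
Reciprocity: 31 ≡ 3 and 37 ≡ 1 (mod 4), so (31/37) = +(37/31).
Reduce top mod 31: now compute (6/31).
Pull out 2: since 31 ≡ 7 (mod 8), (2/31) = +1.
Reciprocity: 3 ≡ 3 and 31 ≡ 3 (mod 4), so (3/31) = −(31/3).
Reduce top mod 3: now compute (1/3).
Reached (1/3) = 1. Collecting the sign flips along the way, the symbol is -1.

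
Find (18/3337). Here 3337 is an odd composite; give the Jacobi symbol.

Pull out 2: since 3337 ≡ 1 (mod 8), (2/3337) = +1.
Reciprocity: 9 ≡ 1 and 3337 ≡ 1 (mod 4), so (9/3337) = +(3337/9).
Reduce top mod 9: now compute (7/9).
Reciprocity: 7 ≡ 3 and 9 ≡ 1 (mod 4), so (7/9) = +(9/7).
Reduce top mod 7: now compute (2/7).
Pull out 2: since 7 ≡ 7 (mod 8), (2/7) = +1.
Reached (1/7) = 1. Collecting the sign flips along the way, the symbol is +1.

1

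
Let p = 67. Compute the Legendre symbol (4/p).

Euler's criterion: (4/67) ≡ 4^33 (mod 67).
4^2 ≡ 16 (mod 67)
4^4 ≡ 55 (mod 67)
4^8 ≡ 10 (mod 67)
4^16 ≡ 33 (mod 67)
4^32 ≡ 17 (mod 67)
4^33 = 4^(32+1) ≡ 1 (mod 67).
Result is 1, so (4/67) = 1.

1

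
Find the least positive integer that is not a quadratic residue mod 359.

(2/359) = +1, so 2 is a residue.
(3/359) = +1, so 3 is a residue.
(4/359) = +1, so 4 is a residue.
(5/359) = +1, so 5 is a residue.
(6/359) = +1, so 6 is a residue.
(7/359) = −1, so 7 is the smallest positive non-residue mod 359.

7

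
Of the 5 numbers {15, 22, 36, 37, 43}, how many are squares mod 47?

(15/47) = -1 → non-residue.
(22/47) = -1 → non-residue.
(36/47) = +1 → QR.
(37/47) = +1 → QR.
(43/47) = -1 → non-residue.
Total quadratic residues among the 5: 2.

2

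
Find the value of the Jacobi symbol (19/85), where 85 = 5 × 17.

1

Reciprocity: 19 ≡ 3 and 85 ≡ 1 (mod 4), so (19/85) = +(85/19).
Reduce top mod 19: now compute (9/19).
Reciprocity: 9 ≡ 1 and 19 ≡ 3 (mod 4), so (9/19) = +(19/9).
Reduce top mod 9: now compute (1/9).
Reached (1/9) = 1. Collecting the sign flips along the way, the symbol is +1.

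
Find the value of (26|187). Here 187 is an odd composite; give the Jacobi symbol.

1

Pull out 2: since 187 ≡ 3 (mod 8), (2/187) = -1.
Reciprocity: 13 ≡ 1 and 187 ≡ 3 (mod 4), so (13/187) = +(187/13).
Reduce top mod 13: now compute (5/13).
Reciprocity: 5 ≡ 1 and 13 ≡ 1 (mod 4), so (5/13) = +(13/5).
Reduce top mod 5: now compute (3/5).
Reciprocity: 3 ≡ 3 and 5 ≡ 1 (mod 4), so (3/5) = +(5/3).
Reduce top mod 3: now compute (2/3).
Pull out 2: since 3 ≡ 3 (mod 8), (2/3) = -1.
Reached (1/3) = 1. Collecting the sign flips along the way, the symbol is +1.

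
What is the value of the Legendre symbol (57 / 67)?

Euler's criterion: (57/67) ≡ 57^33 (mod 67).
57^2 ≡ 33 (mod 67)
57^4 ≡ 17 (mod 67)
57^8 ≡ 21 (mod 67)
57^16 ≡ 39 (mod 67)
57^32 ≡ 47 (mod 67)
57^33 = 57^(32+1) ≡ 66 (mod 67).
Result is 66 ≡ −1, so (57/67) = −1.

-1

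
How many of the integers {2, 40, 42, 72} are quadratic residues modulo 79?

(2/79) = +1 → QR.
(40/79) = +1 → QR.
(42/79) = +1 → QR.
(72/79) = +1 → QR.
Total quadratic residues among the 4: 4.

4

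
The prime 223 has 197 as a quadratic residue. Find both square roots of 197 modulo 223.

Since 223 ≡ 3 (mod 4), a square root of 197 is 197^((223+1)/4) = 197^56 mod 223.
Repeated squaring: 197^2≡7, 197^4≡49, 197^8≡171, 197^16≡28, 197^32≡115 (mod 223).
197^56 = 197^(32+16+8) ≡ 33 (mod 223).
Check: 33² = 1089 ≡ 197 (mod 223). The two roots are 33 and 190.

33, 190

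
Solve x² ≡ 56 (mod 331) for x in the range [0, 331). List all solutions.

Since 331 ≡ 3 (mod 4), a square root of 56 is 56^((331+1)/4) = 56^83 mod 331.
Repeated squaring: 56^2≡157, 56^4≡155, 56^8≡193, 56^16≡177, 56^32≡215, 56^64≡216 (mod 331).
56^83 = 56^(64+16+2+1) ≡ 279 (mod 331).
Check: 279² = 77841 ≡ 56 (mod 331). The two roots are 52 and 279.

52, 279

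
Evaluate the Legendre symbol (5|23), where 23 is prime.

Euler's criterion: (5/23) ≡ 5^11 (mod 23).
5^2 ≡ 2 (mod 23)
5^4 ≡ 4 (mod 23)
5^8 ≡ 16 (mod 23)
5^11 = 5^(8+2+1) ≡ 22 (mod 23).
Result is 22 ≡ −1, so (5/23) = −1.

-1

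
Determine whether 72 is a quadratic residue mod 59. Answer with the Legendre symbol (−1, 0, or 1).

First reduce: 72 ≡ 13 (mod 59).
Reciprocity: 13 ≡ 1 and 59 ≡ 3 (mod 4), so (13/59) = +(59/13).
Reduce top mod 13: now compute (7/13).
Reciprocity: 7 ≡ 3 and 13 ≡ 1 (mod 4), so (7/13) = +(13/7).
Reduce top mod 7: now compute (6/7).
Pull out 2: since 7 ≡ 7 (mod 8), (2/7) = +1.
Reciprocity: 3 ≡ 3 and 7 ≡ 3 (mod 4), so (3/7) = −(7/3).
Reduce top mod 3: now compute (1/3).
Reached (1/3) = 1. Collecting the sign flips along the way, the symbol is -1.

-1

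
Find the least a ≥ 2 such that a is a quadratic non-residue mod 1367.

(2/1367) = +1, so 2 is a residue.
(3/1367) = +1, so 3 is a residue.
(4/1367) = +1, so 4 is a residue.
(5/1367) = −1, so 5 is the smallest positive non-residue mod 1367.

5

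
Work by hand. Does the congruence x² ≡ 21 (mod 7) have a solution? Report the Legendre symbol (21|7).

First reduce: 21 ≡ 0 (mod 7).
Top reduces to 0: gcd > 1, so the symbol is 0.

0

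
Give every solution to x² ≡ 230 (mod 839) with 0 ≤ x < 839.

Since 839 ≡ 3 (mod 4), a square root of 230 is 230^((839+1)/4) = 230^210 mod 839.
Repeated squaring: 230^2≡43, 230^4≡171, 230^8≡715, 230^16≡274, 230^32≡405, 230^64≡420, 230^128≡210 (mod 839).
230^210 = 230^(128+64+16+2) ≡ 424 (mod 839).
Check: 424² = 179776 ≡ 230 (mod 839). The two roots are 415 and 424.

415, 424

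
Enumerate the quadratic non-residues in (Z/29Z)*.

2 3 8 10 11 12 14 15 17 18 19 21 26 27

Square k = 1,…,14 (k and 29−k give the same square):
1²=1, 2²=4, 3²=9, 4²=16, 5²=25, 6²≡7, 7²≡20, 8²≡6, 9²≡23, 10²≡13, 11²≡5, 12²≡28, 13²≡24, 14²≡22 (mod 29).
The residues are {1, 4, 5, 6, 7, 9, 13, 16, 20, 22, 23, 24, 25, 28}; the non-residues are the remaining 14 nonzero classes.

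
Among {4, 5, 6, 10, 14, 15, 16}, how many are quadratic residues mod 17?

3

(4/17) = +1 → QR.
(5/17) = -1 → non-residue.
(6/17) = -1 → non-residue.
(10/17) = -1 → non-residue.
(14/17) = -1 → non-residue.
(15/17) = +1 → QR.
(16/17) = +1 → QR.
Total quadratic residues among the 7: 3.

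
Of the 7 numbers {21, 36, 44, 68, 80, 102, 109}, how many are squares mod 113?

4

(21/113) = -1 → non-residue.
(36/113) = +1 → QR.
(44/113) = +1 → QR.
(68/113) = -1 → non-residue.
(80/113) = -1 → non-residue.
(102/113) = +1 → QR.
(109/113) = +1 → QR.
Total quadratic residues among the 7: 4.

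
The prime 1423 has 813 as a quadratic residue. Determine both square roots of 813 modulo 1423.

Since 1423 ≡ 3 (mod 4), a square root of 813 is 813^((1423+1)/4) = 813^356 mod 1423.
Repeated squaring: 813^2≡697, 813^4≡566, 813^8≡181, 813^16≡32, 813^32≡1024, 813^64≡1248, 813^128≡742, 813^256≡1286 (mod 1423).
813^356 = 813^(256+64+32+4) ≡ 1127 (mod 1423).
Check: 1127² = 1270129 ≡ 813 (mod 1423). The two roots are 296 and 1127.

296, 1127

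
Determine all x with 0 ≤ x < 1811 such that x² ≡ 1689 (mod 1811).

Since 1811 ≡ 3 (mod 4), a square root of 1689 is 1689^((1811+1)/4) = 1689^453 mod 1811.
Repeated squaring: 1689^2≡396, 1689^4≡1070, 1689^8≡348, 1689^16≡1578, 1689^32≡1770, 1689^64≡1681, 1689^128≡601, 1689^256≡812 (mod 1811).
1689^453 = 1689^(256+128+64+4+1) ≡ 438 (mod 1811).
Check: 438² = 191844 ≡ 1689 (mod 1811). The two roots are 438 and 1373.

438, 1373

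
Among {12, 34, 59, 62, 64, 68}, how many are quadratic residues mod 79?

(12/79) = -1 → non-residue.
(34/79) = -1 → non-residue.
(59/79) = -1 → non-residue.
(62/79) = +1 → QR.
(64/79) = +1 → QR.
(68/79) = -1 → non-residue.
Total quadratic residues among the 6: 2.

2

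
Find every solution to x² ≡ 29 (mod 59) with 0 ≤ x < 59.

Since 59 ≡ 3 (mod 4), a square root of 29 is 29^((59+1)/4) = 29^15 mod 59.
Repeated squaring: 29^2≡15, 29^4≡48, 29^8≡3 (mod 59).
29^15 = 29^(8+4+2+1) ≡ 41 (mod 59).
Check: 41² = 1681 ≡ 29 (mod 59). The two roots are 18 and 41.

18, 41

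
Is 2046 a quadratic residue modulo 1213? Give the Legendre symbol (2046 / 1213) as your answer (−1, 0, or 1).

First reduce: 2046 ≡ 833 (mod 1213).
Reciprocity: 833 ≡ 1 and 1213 ≡ 1 (mod 4), so (833/1213) = +(1213/833).
Reduce top mod 833: now compute (380/833).
Pull out 2^2: since 833 ≡ 1 (mod 8), (2/833) = +1, so (2/833)^2 = +1.
Reciprocity: 95 ≡ 3 and 833 ≡ 1 (mod 4), so (95/833) = +(833/95).
Reduce top mod 95: now compute (73/95).
Reciprocity: 73 ≡ 1 and 95 ≡ 3 (mod 4), so (73/95) = +(95/73).
Reduce top mod 73: now compute (22/73).
Pull out 2: since 73 ≡ 1 (mod 8), (2/73) = +1.
Reciprocity: 11 ≡ 3 and 73 ≡ 1 (mod 4), so (11/73) = +(73/11).
Reduce top mod 11: now compute (7/11).
Reciprocity: 7 ≡ 3 and 11 ≡ 3 (mod 4), so (7/11) = −(11/7).
Reduce top mod 7: now compute (4/7).
Pull out 2^2: since 7 ≡ 7 (mod 8), (2/7) = +1, so (2/7)^2 = +1.
Reached (1/7) = 1. Collecting the sign flips along the way, the symbol is -1.

-1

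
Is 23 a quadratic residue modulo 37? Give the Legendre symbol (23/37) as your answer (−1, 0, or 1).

Euler's criterion: (23/37) ≡ 23^18 (mod 37).
23^2 ≡ 11 (mod 37)
23^4 ≡ 10 (mod 37)
23^8 ≡ 26 (mod 37)
23^16 ≡ 10 (mod 37)
23^18 = 23^(16+2) ≡ 36 (mod 37).
Result is 36 ≡ −1, so (23/37) = −1.

-1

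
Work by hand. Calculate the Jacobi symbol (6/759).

0

Pull out 2: since 759 ≡ 7 (mod 8), (2/759) = +1.
Reciprocity: 3 ≡ 3 and 759 ≡ 3 (mod 4), so (3/759) = −(759/3).
Reduce top mod 3: now compute (0/3).
Top reduces to 0: gcd > 1, so the symbol is 0.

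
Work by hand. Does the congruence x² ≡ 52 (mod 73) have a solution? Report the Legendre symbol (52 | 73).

-1

Pull out 2^2: since 73 ≡ 1 (mod 8), (2/73) = +1, so (2/73)^2 = +1.
Reciprocity: 13 ≡ 1 and 73 ≡ 1 (mod 4), so (13/73) = +(73/13).
Reduce top mod 13: now compute (8/13).
Pull out 2^3: since 13 ≡ 5 (mod 8), (2/13) = -1, so (2/13)^3 = -1.
Reached (1/13) = 1. Collecting the sign flips along the way, the symbol is -1.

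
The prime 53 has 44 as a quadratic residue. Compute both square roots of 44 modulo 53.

16, 37

53 ≡ 1 (mod 4), so we find a root by search.
Trying successive values, 16² = 256 ≡ 44 (mod 53). The other root is 53 − 16 = 37.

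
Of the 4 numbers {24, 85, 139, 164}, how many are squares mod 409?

(24/409) = +1 → QR.
(85/409) = +1 → QR.
(139/409) = +1 → QR.
(164/409) = +1 → QR.
Total quadratic residues among the 4: 4.

4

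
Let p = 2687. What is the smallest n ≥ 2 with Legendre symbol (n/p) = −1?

(2/2687) = +1, so 2 is a residue.
(3/2687) = +1, so 3 is a residue.
(4/2687) = +1, so 4 is a residue.
(5/2687) = −1, so 5 is the smallest positive non-residue mod 2687.

5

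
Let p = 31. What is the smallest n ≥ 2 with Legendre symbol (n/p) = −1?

(2/31) = +1, so 2 is a residue.
(3/31) = −1, so 3 is the smallest positive non-residue mod 31.

3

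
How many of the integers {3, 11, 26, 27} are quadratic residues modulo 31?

(3/31) = -1 → non-residue.
(11/31) = -1 → non-residue.
(26/31) = -1 → non-residue.
(27/31) = -1 → non-residue.
Total quadratic residues among the 4: 0.

0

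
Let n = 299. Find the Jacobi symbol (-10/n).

First reduce: -10 ≡ 289 (mod 299).
Reciprocity: 289 ≡ 1 and 299 ≡ 3 (mod 4), so (289/299) = +(299/289).
Reduce top mod 289: now compute (10/289).
Pull out 2: since 289 ≡ 1 (mod 8), (2/289) = +1.
Reciprocity: 5 ≡ 1 and 289 ≡ 1 (mod 4), so (5/289) = +(289/5).
Reduce top mod 5: now compute (4/5).
Pull out 2^2: since 5 ≡ 5 (mod 8), (2/5) = -1, so (2/5)^2 = +1.
Reached (1/5) = 1. Collecting the sign flips along the way, the symbol is +1.

1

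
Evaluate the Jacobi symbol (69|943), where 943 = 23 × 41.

0

Reciprocity: 69 ≡ 1 and 943 ≡ 3 (mod 4), so (69/943) = +(943/69).
Reduce top mod 69: now compute (46/69).
Pull out 2: since 69 ≡ 5 (mod 8), (2/69) = -1.
Reciprocity: 23 ≡ 3 and 69 ≡ 1 (mod 4), so (23/69) = +(69/23).
Reduce top mod 23: now compute (0/23).
Top reduces to 0: gcd > 1, so the symbol is 0.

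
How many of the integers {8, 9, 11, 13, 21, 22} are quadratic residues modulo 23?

3

(8/23) = +1 → QR.
(9/23) = +1 → QR.
(11/23) = -1 → non-residue.
(13/23) = +1 → QR.
(21/23) = -1 → non-residue.
(22/23) = -1 → non-residue.
Total quadratic residues among the 6: 3.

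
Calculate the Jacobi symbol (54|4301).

Pull out 2: since 4301 ≡ 5 (mod 8), (2/4301) = -1.
Reciprocity: 27 ≡ 3 and 4301 ≡ 1 (mod 4), so (27/4301) = +(4301/27).
Reduce top mod 27: now compute (8/27).
Pull out 2^3: since 27 ≡ 3 (mod 8), (2/27) = -1, so (2/27)^3 = -1.
Reached (1/27) = 1. Collecting the sign flips along the way, the symbol is +1.

1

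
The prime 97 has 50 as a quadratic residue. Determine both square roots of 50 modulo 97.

97 ≡ 1 (mod 4), so we find a root by search.
Trying successive values, 27² = 729 ≡ 50 (mod 97). The other root is 97 − 27 = 70.

27, 70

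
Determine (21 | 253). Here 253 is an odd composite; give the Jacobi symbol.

Reciprocity: 21 ≡ 1 and 253 ≡ 1 (mod 4), so (21/253) = +(253/21).
Reduce top mod 21: now compute (1/21).
Reached (1/21) = 1. Collecting the sign flips along the way, the symbol is +1.

1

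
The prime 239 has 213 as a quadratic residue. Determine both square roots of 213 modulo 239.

Since 239 ≡ 3 (mod 4), a square root of 213 is 213^((239+1)/4) = 213^60 mod 239.
Repeated squaring: 213^2≡198, 213^4≡8, 213^8≡64, 213^16≡33, 213^32≡133 (mod 239).
213^60 = 213^(32+16+8+4) ≡ 90 (mod 239).
Check: 90² = 8100 ≡ 213 (mod 239). The two roots are 90 and 149.

90, 149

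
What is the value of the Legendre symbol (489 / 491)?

1

Reciprocity: 489 ≡ 1 and 491 ≡ 3 (mod 4), so (489/491) = +(491/489).
Reduce top mod 489: now compute (2/489).
Pull out 2: since 489 ≡ 1 (mod 8), (2/489) = +1.
Reached (1/489) = 1. Collecting the sign flips along the way, the symbol is +1.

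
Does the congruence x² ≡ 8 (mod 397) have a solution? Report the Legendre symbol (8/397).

Euler's criterion: (8/397) ≡ 8^198 (mod 397).
8^2 ≡ 64 (mod 397)
8^4 ≡ 126 (mod 397)
8^8 ≡ 393 (mod 397)
8^16 ≡ 16 (mod 397)
8^32 ≡ 256 (mod 397)
8^64 ≡ 31 (mod 397)
8^128 ≡ 167 (mod 397)
8^198 = 8^(128+64+4+2) ≡ 396 (mod 397).
Result is 396 ≡ −1, so (8/397) = −1.

-1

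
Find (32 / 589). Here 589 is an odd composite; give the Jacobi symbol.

Pull out 2^5: since 589 ≡ 5 (mod 8), (2/589) = -1, so (2/589)^5 = -1.
Reached (1/589) = 1. Collecting the sign flips along the way, the symbol is -1.

-1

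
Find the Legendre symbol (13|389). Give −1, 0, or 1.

1

Euler's criterion: (13/389) ≡ 13^194 (mod 389).
13^2 ≡ 169 (mod 389)
13^4 ≡ 164 (mod 389)
13^8 ≡ 55 (mod 389)
13^16 ≡ 302 (mod 389)
13^32 ≡ 178 (mod 389)
13^64 ≡ 175 (mod 389)
13^128 ≡ 283 (mod 389)
13^194 = 13^(128+64+2) ≡ 1 (mod 389).
Result is 1, so (13/389) = 1.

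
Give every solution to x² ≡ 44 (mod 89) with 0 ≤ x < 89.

20, 69

89 ≡ 1 (mod 4), so we find a root by search.
Trying successive values, 20² = 400 ≡ 44 (mod 89). The other root is 89 − 20 = 69.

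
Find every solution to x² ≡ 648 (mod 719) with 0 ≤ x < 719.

Since 719 ≡ 3 (mod 4), a square root of 648 is 648^((719+1)/4) = 648^180 mod 719.
Repeated squaring: 648^2≡8, 648^4≡64, 648^8≡501, 648^16≡70, 648^32≡586, 648^64≡433, 648^128≡549 (mod 719).
648^180 = 648^(128+32+16+4) ≡ 80 (mod 719).
Check: 80² = 6400 ≡ 648 (mod 719). The two roots are 80 and 639.

80, 639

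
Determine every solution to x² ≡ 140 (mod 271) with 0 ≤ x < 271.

Since 271 ≡ 3 (mod 4), a square root of 140 is 140^((271+1)/4) = 140^68 mod 271.
Repeated squaring: 140^2≡88, 140^4≡156, 140^8≡217, 140^16≡206, 140^32≡160, 140^64≡126 (mod 271).
140^68 = 140^(64+4) ≡ 144 (mod 271).
Check: 144² = 20736 ≡ 140 (mod 271). The two roots are 127 and 144.

127, 144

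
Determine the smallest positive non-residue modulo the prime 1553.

(2/1553) = +1, so 2 is a residue.
(3/1553) = −1, so 3 is the smallest positive non-residue mod 1553.

3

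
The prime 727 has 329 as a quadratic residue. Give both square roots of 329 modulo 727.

Since 727 ≡ 3 (mod 4), a square root of 329 is 329^((727+1)/4) = 329^182 mod 727.
Repeated squaring: 329^2≡645, 329^4≡181, 329^8≡46, 329^16≡662, 329^32≡590, 329^64≡594, 329^128≡241 (mod 727).
329^182 = 329^(128+32+16+4+2) ≡ 425 (mod 727).
Check: 425² = 180625 ≡ 329 (mod 727). The two roots are 302 and 425.

302, 425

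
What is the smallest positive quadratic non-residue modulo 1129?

(2/1129) = +1, so 2 is a residue.
(3/1129) = +1, so 3 is a residue.
(4/1129) = +1, so 4 is a residue.
(5/1129) = +1, so 5 is a residue.
(6/1129) = +1, so 6 is a residue.
(7/1129) = +1, so 7 is a residue.
(8/1129) = +1, so 8 is a residue.
(9/1129) = +1, so 9 is a residue.
(10/1129) = +1, so 10 is a residue.
(11/1129) = −1, so 11 is the smallest positive non-residue mod 1129.

11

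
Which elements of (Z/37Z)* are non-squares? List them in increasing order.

2,5,6,8,13,14,15,17,18,19,20,22,23,24,29,31,32,35

Square k = 1,…,18 (k and 37−k give the same square):
1²=1, 2²=4, 3²=9, 4²=16, 5²=25, 6²=36, 7²≡12, 8²≡27, 9²≡7, 10²≡26, 11²≡10, 12²≡33, 13²≡21, 14²≡11, 15²≡3, 16²≡34, 17²≡30, 18²≡28 (mod 37).
The residues are {1, 3, 4, 7, 9, 10, 11, 12, 16, 21, 25, 26, 27, 28, 30, 33, 34, 36}; the non-residues are the remaining 18 nonzero classes.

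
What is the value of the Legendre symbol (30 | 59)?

-1

Euler's criterion: (30/59) ≡ 30^29 (mod 59).
30^2 ≡ 15 (mod 59)
30^4 ≡ 48 (mod 59)
30^8 ≡ 3 (mod 59)
30^16 ≡ 9 (mod 59)
30^29 = 30^(16+8+4+1) ≡ 58 (mod 59).
Result is 58 ≡ −1, so (30/59) = −1.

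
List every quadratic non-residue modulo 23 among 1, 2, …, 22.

Square k = 1,…,11 (k and 23−k give the same square):
1²=1, 2²=4, 3²=9, 4²=16, 5²≡2, 6²≡13, 7²≡3, 8²≡18, 9²≡12, 10²≡8, 11²≡6 (mod 23).
The residues are {1, 2, 3, 4, 6, 8, 9, 12, 13, 16, 18}; the non-residues are the remaining 11 nonzero classes.

5,7,10,11,14,15,17,19,20,21,22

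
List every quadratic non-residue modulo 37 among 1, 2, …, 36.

2,5,6,8,13,14,15,17,18,19,20,22,23,24,29,31,32,35

Square k = 1,…,18 (k and 37−k give the same square):
1²=1, 2²=4, 3²=9, 4²=16, 5²=25, 6²=36, 7²≡12, 8²≡27, 9²≡7, 10²≡26, 11²≡10, 12²≡33, 13²≡21, 14²≡11, 15²≡3, 16²≡34, 17²≡30, 18²≡28 (mod 37).
The residues are {1, 3, 4, 7, 9, 10, 11, 12, 16, 21, 25, 26, 27, 28, 30, 33, 34, 36}; the non-residues are the remaining 18 nonzero classes.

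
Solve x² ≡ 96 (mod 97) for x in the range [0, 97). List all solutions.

97 ≡ 1 (mod 4), so we find a root by search.
Trying successive values, 22² = 484 ≡ 96 (mod 97). The other root is 97 − 22 = 75.

22, 75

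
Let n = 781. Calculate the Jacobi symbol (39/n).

1

Reciprocity: 39 ≡ 3 and 781 ≡ 1 (mod 4), so (39/781) = +(781/39).
Reduce top mod 39: now compute (1/39).
Reached (1/39) = 1. Collecting the sign flips along the way, the symbol is +1.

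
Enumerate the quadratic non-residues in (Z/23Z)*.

5, 7, 10, 11, 14, 15, 17, 19, 20, 21, 22

Square k = 1,…,11 (k and 23−k give the same square):
1²=1, 2²=4, 3²=9, 4²=16, 5²≡2, 6²≡13, 7²≡3, 8²≡18, 9²≡12, 10²≡8, 11²≡6 (mod 23).
The residues are {1, 2, 3, 4, 6, 8, 9, 12, 13, 16, 18}; the non-residues are the remaining 11 nonzero classes.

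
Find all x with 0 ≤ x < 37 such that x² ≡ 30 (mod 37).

37 ≡ 1 (mod 4), so we find a root by search.
Trying successive values, 17² = 289 ≡ 30 (mod 37). The other root is 37 − 17 = 20.

17, 20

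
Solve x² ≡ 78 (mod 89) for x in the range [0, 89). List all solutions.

89 ≡ 1 (mod 4), so we find a root by search.
Trying successive values, 16² = 256 ≡ 78 (mod 89). The other root is 89 − 16 = 73.

16, 73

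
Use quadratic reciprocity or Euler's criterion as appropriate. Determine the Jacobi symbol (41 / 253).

-1

Reciprocity: 41 ≡ 1 and 253 ≡ 1 (mod 4), so (41/253) = +(253/41).
Reduce top mod 41: now compute (7/41).
Reciprocity: 7 ≡ 3 and 41 ≡ 1 (mod 4), so (7/41) = +(41/7).
Reduce top mod 7: now compute (6/7).
Pull out 2: since 7 ≡ 7 (mod 8), (2/7) = +1.
Reciprocity: 3 ≡ 3 and 7 ≡ 3 (mod 4), so (3/7) = −(7/3).
Reduce top mod 3: now compute (1/3).
Reached (1/3) = 1. Collecting the sign flips along the way, the symbol is -1.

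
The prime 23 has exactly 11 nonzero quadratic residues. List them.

1 2 3 4 6 8 9 12 13 16 18

Square k = 1,…,11 (k and 23−k give the same square):
1²=1, 2²=4, 3²=9, 4²=16, 5²≡2, 6²≡13, 7²≡3, 8²≡18, 9²≡12, 10²≡8, 11²≡6 (mod 23).
So the quadratic residues mod 23 are {1, 2, 3, 4, 6, 8, 9, 12, 13, 16, 18}.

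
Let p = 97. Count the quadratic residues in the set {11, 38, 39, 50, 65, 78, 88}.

(11/97) = +1 → QR.
(38/97) = -1 → non-residue.
(39/97) = -1 → non-residue.
(50/97) = +1 → QR.
(65/97) = +1 → QR.
(78/97) = -1 → non-residue.
(88/97) = +1 → QR.
Total quadratic residues among the 7: 4.

4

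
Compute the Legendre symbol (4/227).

1

Pull out 2^2: since 227 ≡ 3 (mod 8), (2/227) = -1, so (2/227)^2 = +1.
Reached (1/227) = 1. Collecting the sign flips along the way, the symbol is +1.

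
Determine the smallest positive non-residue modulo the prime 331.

(2/331) = −1, so 2 is the smallest positive non-residue mod 331.

2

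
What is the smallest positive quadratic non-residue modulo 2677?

(2/2677) = −1, so 2 is the smallest positive non-residue mod 2677.

2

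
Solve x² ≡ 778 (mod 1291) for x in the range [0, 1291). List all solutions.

167, 1124

Since 1291 ≡ 3 (mod 4), a square root of 778 is 778^((1291+1)/4) = 778^323 mod 1291.
Repeated squaring: 778^2≡1096, 778^4≡586, 778^8≡1281, 778^16≡100, 778^32≡963, 778^64≡431, 778^128≡1148, 778^256≡1084 (mod 1291).
778^323 = 778^(256+64+2+1) ≡ 1124 (mod 1291).
Check: 1124² = 1263376 ≡ 778 (mod 1291). The two roots are 167 and 1124.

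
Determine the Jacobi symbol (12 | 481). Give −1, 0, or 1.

Pull out 2^2: since 481 ≡ 1 (mod 8), (2/481) = +1, so (2/481)^2 = +1.
Reciprocity: 3 ≡ 3 and 481 ≡ 1 (mod 4), so (3/481) = +(481/3).
Reduce top mod 3: now compute (1/3).
Reached (1/3) = 1. Collecting the sign flips along the way, the symbol is +1.

1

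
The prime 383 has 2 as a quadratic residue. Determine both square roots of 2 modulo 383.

Since 383 ≡ 3 (mod 4), a square root of 2 is 2^((383+1)/4) = 2^96 mod 383.
Repeated squaring: 2^2≡4, 2^4≡16, 2^8≡256, 2^16≡43, 2^32≡317, 2^64≡143 (mod 383).
2^96 = 2^(64+32) ≡ 137 (mod 383).
Check: 137² = 18769 ≡ 2 (mod 383). The two roots are 137 and 246.

137, 246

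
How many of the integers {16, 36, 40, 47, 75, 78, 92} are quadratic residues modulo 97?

4

(16/97) = +1 → QR.
(36/97) = +1 → QR.
(40/97) = -1 → non-residue.
(47/97) = +1 → QR.
(75/97) = +1 → QR.
(78/97) = -1 → non-residue.
(92/97) = -1 → non-residue.
Total quadratic residues among the 7: 4.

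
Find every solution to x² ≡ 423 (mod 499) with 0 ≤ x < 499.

Since 499 ≡ 3 (mod 4), a square root of 423 is 423^((499+1)/4) = 423^125 mod 499.
Repeated squaring: 423^2≡287, 423^4≡34, 423^8≡158, 423^16≡14, 423^32≡196, 423^64≡492 (mod 499).
423^125 = 423^(64+32+16+8+4+1) ≡ 184 (mod 499).
Check: 184² = 33856 ≡ 423 (mod 499). The two roots are 184 and 315.

184, 315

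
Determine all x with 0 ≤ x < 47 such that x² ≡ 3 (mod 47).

Since 47 ≡ 3 (mod 4), a square root of 3 is 3^((47+1)/4) = 3^12 mod 47.
Repeated squaring: 3^2≡9, 3^4≡34, 3^8≡28 (mod 47).
3^12 = 3^(8+4) ≡ 12 (mod 47).
Check: 12² = 144 ≡ 3 (mod 47). The two roots are 12 and 35.

12, 35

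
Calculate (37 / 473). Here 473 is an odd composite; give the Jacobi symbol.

-1

Reciprocity: 37 ≡ 1 and 473 ≡ 1 (mod 4), so (37/473) = +(473/37).
Reduce top mod 37: now compute (29/37).
Reciprocity: 29 ≡ 1 and 37 ≡ 1 (mod 4), so (29/37) = +(37/29).
Reduce top mod 29: now compute (8/29).
Pull out 2^3: since 29 ≡ 5 (mod 8), (2/29) = -1, so (2/29)^3 = -1.
Reached (1/29) = 1. Collecting the sign flips along the way, the symbol is -1.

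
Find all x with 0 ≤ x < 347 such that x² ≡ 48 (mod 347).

33, 314

Since 347 ≡ 3 (mod 4), a square root of 48 is 48^((347+1)/4) = 48^87 mod 347.
Repeated squaring: 48^2≡222, 48^4≡10, 48^8≡100, 48^16≡284, 48^32≡152, 48^64≡202 (mod 347).
48^87 = 48^(64+16+4+2+1) ≡ 33 (mod 347).
Check: 33² = 1089 ≡ 48 (mod 347). The two roots are 33 and 314.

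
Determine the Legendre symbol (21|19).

First reduce: 21 ≡ 2 (mod 19).
Pull out 2: since 19 ≡ 3 (mod 8), (2/19) = -1.
Reached (1/19) = 1. Collecting the sign flips along the way, the symbol is -1.

-1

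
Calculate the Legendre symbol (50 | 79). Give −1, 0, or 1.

Euler's criterion: (50/79) ≡ 50^39 (mod 79).
50^2 ≡ 51 (mod 79)
50^4 ≡ 73 (mod 79)
50^8 ≡ 36 (mod 79)
50^16 ≡ 32 (mod 79)
50^32 ≡ 76 (mod 79)
50^39 = 50^(32+4+2+1) ≡ 1 (mod 79).
Result is 1, so (50/79) = 1.

1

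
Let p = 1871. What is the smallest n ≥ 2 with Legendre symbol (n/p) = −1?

7

(2/1871) = +1, so 2 is a residue.
(3/1871) = +1, so 3 is a residue.
(4/1871) = +1, so 4 is a residue.
(5/1871) = +1, so 5 is a residue.
(6/1871) = +1, so 6 is a residue.
(7/1871) = −1, so 7 is the smallest positive non-residue mod 1871.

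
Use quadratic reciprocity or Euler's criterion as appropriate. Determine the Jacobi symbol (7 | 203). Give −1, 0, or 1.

0

Reciprocity: 7 ≡ 3 and 203 ≡ 3 (mod 4), so (7/203) = −(203/7).
Reduce top mod 7: now compute (0/7).
Top reduces to 0: gcd > 1, so the symbol is 0.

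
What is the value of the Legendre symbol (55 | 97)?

-1

Euler's criterion: (55/97) ≡ 55^48 (mod 97).
55^2 ≡ 18 (mod 97)
55^4 ≡ 33 (mod 97)
55^8 ≡ 22 (mod 97)
55^16 ≡ 96 (mod 97)
55^32 ≡ 1 (mod 97)
55^48 = 55^(32+16) ≡ 96 (mod 97).
Result is 96 ≡ −1, so (55/97) = −1.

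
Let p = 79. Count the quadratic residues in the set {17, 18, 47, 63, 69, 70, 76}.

(17/79) = -1 → non-residue.
(18/79) = +1 → QR.
(47/79) = -1 → non-residue.
(63/79) = -1 → non-residue.
(69/79) = -1 → non-residue.
(70/79) = -1 → non-residue.
(76/79) = +1 → QR.
Total quadratic residues among the 7: 2.

2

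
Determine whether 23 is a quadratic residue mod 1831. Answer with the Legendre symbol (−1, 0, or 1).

1

Reciprocity: 23 ≡ 3 and 1831 ≡ 3 (mod 4), so (23/1831) = −(1831/23).
Reduce top mod 23: now compute (14/23).
Pull out 2: since 23 ≡ 7 (mod 8), (2/23) = +1.
Reciprocity: 7 ≡ 3 and 23 ≡ 3 (mod 4), so (7/23) = −(23/7).
Reduce top mod 7: now compute (2/7).
Pull out 2: since 7 ≡ 7 (mod 8), (2/7) = +1.
Reached (1/7) = 1. Collecting the sign flips along the way, the symbol is +1.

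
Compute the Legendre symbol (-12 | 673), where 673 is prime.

1

Euler's criterion: (-12/673) ≡ 661^336 (mod 673).
661^2 ≡ 144 (mod 673)
661^4 ≡ 546 (mod 673)
661^8 ≡ 650 (mod 673)
661^16 ≡ 529 (mod 673)
661^32 ≡ 546 (mod 673)
661^64 ≡ 650 (mod 673)
661^128 ≡ 529 (mod 673)
661^256 ≡ 546 (mod 673)
661^336 = 661^(256+64+16) ≡ 1 (mod 673).
Result is 1, so (-12/673) = 1.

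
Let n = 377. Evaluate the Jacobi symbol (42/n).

1

Pull out 2: since 377 ≡ 1 (mod 8), (2/377) = +1.
Reciprocity: 21 ≡ 1 and 377 ≡ 1 (mod 4), so (21/377) = +(377/21).
Reduce top mod 21: now compute (20/21).
Pull out 2^2: since 21 ≡ 5 (mod 8), (2/21) = -1, so (2/21)^2 = +1.
Reciprocity: 5 ≡ 1 and 21 ≡ 1 (mod 4), so (5/21) = +(21/5).
Reduce top mod 5: now compute (1/5).
Reached (1/5) = 1. Collecting the sign flips along the way, the symbol is +1.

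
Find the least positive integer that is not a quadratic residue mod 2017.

5

(2/2017) = +1, so 2 is a residue.
(3/2017) = +1, so 3 is a residue.
(4/2017) = +1, so 4 is a residue.
(5/2017) = −1, so 5 is the smallest positive non-residue mod 2017.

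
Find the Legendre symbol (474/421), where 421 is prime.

-1

First reduce: 474 ≡ 53 (mod 421).
Reciprocity: 53 ≡ 1 and 421 ≡ 1 (mod 4), so (53/421) = +(421/53).
Reduce top mod 53: now compute (50/53).
Pull out 2: since 53 ≡ 5 (mod 8), (2/53) = -1.
Reciprocity: 25 ≡ 1 and 53 ≡ 1 (mod 4), so (25/53) = +(53/25).
Reduce top mod 25: now compute (3/25).
Reciprocity: 3 ≡ 3 and 25 ≡ 1 (mod 4), so (3/25) = +(25/3).
Reduce top mod 3: now compute (1/3).
Reached (1/3) = 1. Collecting the sign flips along the way, the symbol is -1.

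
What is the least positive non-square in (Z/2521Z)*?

(2/2521) = +1, so 2 is a residue.
(3/2521) = +1, so 3 is a residue.
(4/2521) = +1, so 4 is a residue.
(5/2521) = +1, so 5 is a residue.
(6/2521) = +1, so 6 is a residue.
(7/2521) = +1, so 7 is a residue.
(8/2521) = +1, so 8 is a residue.
(9/2521) = +1, so 9 is a residue.
(10/2521) = +1, so 10 is a residue.
(11/2521) = −1, so 11 is the smallest positive non-residue mod 2521.

11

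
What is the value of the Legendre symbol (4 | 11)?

Euler's criterion: (4/11) ≡ 4^5 (mod 11).
4^2 ≡ 5 (mod 11)
4^4 ≡ 3 (mod 11)
4^5 = 4^(4+1) ≡ 1 (mod 11).
Result is 1, so (4/11) = 1.

1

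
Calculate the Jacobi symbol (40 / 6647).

-1

Pull out 2^3: since 6647 ≡ 7 (mod 8), (2/6647) = +1, so (2/6647)^3 = +1.
Reciprocity: 5 ≡ 1 and 6647 ≡ 3 (mod 4), so (5/6647) = +(6647/5).
Reduce top mod 5: now compute (2/5).
Pull out 2: since 5 ≡ 5 (mod 8), (2/5) = -1.
Reached (1/5) = 1. Collecting the sign flips along the way, the symbol is -1.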